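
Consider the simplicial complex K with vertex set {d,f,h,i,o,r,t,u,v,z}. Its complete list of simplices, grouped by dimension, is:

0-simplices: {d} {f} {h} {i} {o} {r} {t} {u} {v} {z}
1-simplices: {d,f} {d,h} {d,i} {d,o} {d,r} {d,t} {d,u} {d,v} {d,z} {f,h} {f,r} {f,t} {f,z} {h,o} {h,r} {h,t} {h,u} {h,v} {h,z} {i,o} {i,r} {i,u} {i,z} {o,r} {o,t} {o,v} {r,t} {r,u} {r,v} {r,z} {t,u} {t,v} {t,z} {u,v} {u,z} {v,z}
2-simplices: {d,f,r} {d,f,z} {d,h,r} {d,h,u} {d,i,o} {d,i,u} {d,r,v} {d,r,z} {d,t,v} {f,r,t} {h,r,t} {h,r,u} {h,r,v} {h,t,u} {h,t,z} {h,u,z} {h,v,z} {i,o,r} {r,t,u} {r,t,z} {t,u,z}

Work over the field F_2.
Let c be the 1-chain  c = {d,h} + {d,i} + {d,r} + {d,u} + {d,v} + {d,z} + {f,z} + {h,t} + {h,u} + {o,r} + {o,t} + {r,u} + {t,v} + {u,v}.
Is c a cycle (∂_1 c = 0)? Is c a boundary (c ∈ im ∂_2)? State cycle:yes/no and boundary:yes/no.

cycle:no boundary:no

n_0=10 n_1=36 n_2=21  [Z2]
∂1: piv[df,dh,di,do,dr,dt,du,dv,dz] rk=9  ker:fh,fr,ft,fz,ho,hr,ht,hu,hv,hz,io,ir,iu,iz,or,ot,ov,rt,ru,rv,rz,tu,tv,tz,uv,uz,vz
∂2: piv[dfr,dfz,dhr,dhu,dio,diu,drv,drz,dtv,frt,hrt,hru,hrv,htu,htz,huz,hvz,ior,rtz] rk=19  ker:rtu,tuz
∂1c = {f} + {h} + {i} + {r} + {t} + {v}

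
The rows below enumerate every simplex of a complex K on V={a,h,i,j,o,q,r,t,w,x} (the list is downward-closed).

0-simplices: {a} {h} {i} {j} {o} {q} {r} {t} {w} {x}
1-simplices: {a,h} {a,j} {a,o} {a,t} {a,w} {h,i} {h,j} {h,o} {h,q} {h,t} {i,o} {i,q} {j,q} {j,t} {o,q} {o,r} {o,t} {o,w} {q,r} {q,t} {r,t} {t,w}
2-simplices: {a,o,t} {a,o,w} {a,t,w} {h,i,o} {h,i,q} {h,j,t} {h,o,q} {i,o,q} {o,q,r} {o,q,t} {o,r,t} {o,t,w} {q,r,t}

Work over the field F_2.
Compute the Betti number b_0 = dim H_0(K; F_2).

b_0=2

n_0=10 n_1=22 n_2=13  [Z2]
∂1: piv[ah,aj,ao,at,aw,hi,hq,or] rk=8  ker:hj,ho,ht,io,iq,jq,jt,oq,ot,ow,qr,qt,rt,tw
∂2: piv[aot,aow,atw,hio,hiq,hjt,hoq,oqr,oqt,ort] rk=10  ker:ioq,otw,qrt
b_0=(10−0)−8=2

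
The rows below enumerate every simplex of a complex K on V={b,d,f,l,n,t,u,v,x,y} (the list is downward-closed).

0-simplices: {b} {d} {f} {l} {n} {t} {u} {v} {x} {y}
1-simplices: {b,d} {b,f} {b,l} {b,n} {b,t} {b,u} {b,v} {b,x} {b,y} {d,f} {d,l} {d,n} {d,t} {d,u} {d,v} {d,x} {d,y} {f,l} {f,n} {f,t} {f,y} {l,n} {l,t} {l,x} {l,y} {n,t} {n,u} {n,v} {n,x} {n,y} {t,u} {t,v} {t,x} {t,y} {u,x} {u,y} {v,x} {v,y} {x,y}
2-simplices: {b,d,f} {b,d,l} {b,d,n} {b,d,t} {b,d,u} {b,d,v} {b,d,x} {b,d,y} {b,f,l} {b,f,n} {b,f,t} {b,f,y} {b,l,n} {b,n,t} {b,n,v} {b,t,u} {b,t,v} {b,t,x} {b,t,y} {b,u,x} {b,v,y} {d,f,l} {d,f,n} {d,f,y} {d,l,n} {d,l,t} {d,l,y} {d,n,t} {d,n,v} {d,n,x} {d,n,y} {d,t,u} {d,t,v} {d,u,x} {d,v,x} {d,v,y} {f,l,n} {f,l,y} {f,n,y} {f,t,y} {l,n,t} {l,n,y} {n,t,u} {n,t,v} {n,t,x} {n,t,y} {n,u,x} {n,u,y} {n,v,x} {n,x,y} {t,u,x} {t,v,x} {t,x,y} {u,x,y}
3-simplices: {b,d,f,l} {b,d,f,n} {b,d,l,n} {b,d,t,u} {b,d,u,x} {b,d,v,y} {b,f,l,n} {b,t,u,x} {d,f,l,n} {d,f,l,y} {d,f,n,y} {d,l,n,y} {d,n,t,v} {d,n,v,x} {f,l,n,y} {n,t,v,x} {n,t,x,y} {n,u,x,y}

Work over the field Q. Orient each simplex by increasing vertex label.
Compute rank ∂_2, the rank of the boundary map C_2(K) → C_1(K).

rank∂_2=29

n_0=10 n_1=39 n_2=54 n_3=18  [Q]
∂1: piv[bd,bf,bl,bn,bt,bu,bv,bx,by] rk=9  ker:df,dl,dn,dt,du,dv,dx,dy,fl,fn,ft,fy,ln,lt,lx,ly,nt,nu,nv,nx,ny,tu,tv,tx,ty,ux,uy,vx,vy,xy
∂2: piv[bdf,bdl,bdn,bdt,bdu,bdv,bdx,bdy,bfl,bfn,bft,bfy,bln,bnt,bnv,btu,btv,btx,bty,bux,bvy,dlt,dly,dnx,dny,dvx,ntu,nuy,nxy] rk=29  ker:dfl,dfn,dfy,dln,dnt,dnv,dtu,dtv,dux,dvy,fln,fly,fny,fty,lnt,lny,ntv,ntx,nty,nux,nvx,tux,tvx,txy,uxy
∂3: piv[bdfl,bdfn,bdln,bdtu,bdux,bdvy,bfln,btux,dfly,dfny,dlny,dntv,dnvx,ntvx,ntxy,nuxy] rk=16  ker:dfln,flny
rk∂_2=29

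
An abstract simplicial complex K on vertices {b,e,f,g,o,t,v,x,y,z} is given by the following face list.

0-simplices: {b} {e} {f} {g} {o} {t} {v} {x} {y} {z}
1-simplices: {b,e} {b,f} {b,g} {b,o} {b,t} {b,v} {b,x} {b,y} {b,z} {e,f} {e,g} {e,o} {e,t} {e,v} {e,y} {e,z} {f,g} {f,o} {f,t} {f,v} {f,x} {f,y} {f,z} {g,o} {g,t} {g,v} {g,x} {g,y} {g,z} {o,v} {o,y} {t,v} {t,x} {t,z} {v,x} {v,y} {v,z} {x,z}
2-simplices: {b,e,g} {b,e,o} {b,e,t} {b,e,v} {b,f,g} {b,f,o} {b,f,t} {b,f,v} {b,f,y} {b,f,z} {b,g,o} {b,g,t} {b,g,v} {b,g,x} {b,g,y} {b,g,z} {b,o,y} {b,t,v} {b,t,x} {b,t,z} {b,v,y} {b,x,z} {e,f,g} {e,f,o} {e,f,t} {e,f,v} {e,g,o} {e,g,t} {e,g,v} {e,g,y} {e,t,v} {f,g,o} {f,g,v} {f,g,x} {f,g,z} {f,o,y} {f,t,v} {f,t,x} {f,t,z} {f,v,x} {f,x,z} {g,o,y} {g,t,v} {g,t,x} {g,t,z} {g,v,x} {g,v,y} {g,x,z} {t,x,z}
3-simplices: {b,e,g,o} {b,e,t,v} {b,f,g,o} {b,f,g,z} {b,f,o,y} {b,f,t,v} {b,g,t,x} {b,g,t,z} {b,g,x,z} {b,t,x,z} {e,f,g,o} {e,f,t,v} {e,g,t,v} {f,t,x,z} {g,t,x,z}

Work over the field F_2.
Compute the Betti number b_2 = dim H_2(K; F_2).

b_2=9

n_0=10 n_1=38 n_2=49 n_3=15  [Z2]
∂1: piv[be,bf,bg,bo,bt,bv,bx,by,bz] rk=9  ker:ef,eg,eo,et,ev,ey,ez,fg,fo,ft,fv,fx,fy,fz,go,gt,gv,gx,gy,gz,ov,oy,tv,tx,tz,vx,vy,vz,xz
∂2: piv[beg,beo,bet,bev,bfg,bfo,bft,bfv,bfy,bfz,bgo,bgt,bgv,bgx,bgy,bgz,boy,btv,btx,btz,bvy,bxz,efg,egy,fgx,fvx] rk=26  ker:efo,eft,efv,ego,egt,egv,etv,fgo,fgv,fgz,foy,ftv,ftx,ftz,fxz,goy,gtv,gtx,gtz,gvx,gvy,gxz,txz
∂3: piv[bego,betv,bfgo,bfgz,bfoy,bftv,bgtx,bgtz,bgxz,btxz,efgo,eftv,egtv,ftxz] rk=14  ker:gtxz
b_2=(49−26)−14=9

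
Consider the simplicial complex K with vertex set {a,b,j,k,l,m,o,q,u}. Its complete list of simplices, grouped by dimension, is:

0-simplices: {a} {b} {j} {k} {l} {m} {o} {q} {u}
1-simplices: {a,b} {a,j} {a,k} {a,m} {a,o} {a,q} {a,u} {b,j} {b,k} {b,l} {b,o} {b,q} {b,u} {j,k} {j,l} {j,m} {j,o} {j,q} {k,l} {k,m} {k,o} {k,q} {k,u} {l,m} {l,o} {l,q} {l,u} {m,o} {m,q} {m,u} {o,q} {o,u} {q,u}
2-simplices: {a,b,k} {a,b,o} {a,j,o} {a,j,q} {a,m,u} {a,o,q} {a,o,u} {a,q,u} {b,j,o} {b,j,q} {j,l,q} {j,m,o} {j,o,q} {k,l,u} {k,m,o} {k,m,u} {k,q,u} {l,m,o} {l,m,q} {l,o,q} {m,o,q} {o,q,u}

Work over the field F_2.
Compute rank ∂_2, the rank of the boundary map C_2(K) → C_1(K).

n_0=9 n_1=33 n_2=22  [Z2]
∂1: piv[ab,aj,ak,am,ao,aq,au,bl] rk=8  ker:bj,bk,bo,bq,bu,jk,jl,jm,jo,jq,kl,km,ko,kq,ku,lm,lo,lq,lu,mo,mq,mu,oq,ou,qu
∂2: piv[abk,abo,ajo,ajq,amu,aoq,aou,aqu,bjo,bjq,jlq,jmo,klu,kmo,kmu,kqu,lmo,lmq,loq] rk=19  ker:joq,moq,oqu
rk∂_2=19

rank∂_2=19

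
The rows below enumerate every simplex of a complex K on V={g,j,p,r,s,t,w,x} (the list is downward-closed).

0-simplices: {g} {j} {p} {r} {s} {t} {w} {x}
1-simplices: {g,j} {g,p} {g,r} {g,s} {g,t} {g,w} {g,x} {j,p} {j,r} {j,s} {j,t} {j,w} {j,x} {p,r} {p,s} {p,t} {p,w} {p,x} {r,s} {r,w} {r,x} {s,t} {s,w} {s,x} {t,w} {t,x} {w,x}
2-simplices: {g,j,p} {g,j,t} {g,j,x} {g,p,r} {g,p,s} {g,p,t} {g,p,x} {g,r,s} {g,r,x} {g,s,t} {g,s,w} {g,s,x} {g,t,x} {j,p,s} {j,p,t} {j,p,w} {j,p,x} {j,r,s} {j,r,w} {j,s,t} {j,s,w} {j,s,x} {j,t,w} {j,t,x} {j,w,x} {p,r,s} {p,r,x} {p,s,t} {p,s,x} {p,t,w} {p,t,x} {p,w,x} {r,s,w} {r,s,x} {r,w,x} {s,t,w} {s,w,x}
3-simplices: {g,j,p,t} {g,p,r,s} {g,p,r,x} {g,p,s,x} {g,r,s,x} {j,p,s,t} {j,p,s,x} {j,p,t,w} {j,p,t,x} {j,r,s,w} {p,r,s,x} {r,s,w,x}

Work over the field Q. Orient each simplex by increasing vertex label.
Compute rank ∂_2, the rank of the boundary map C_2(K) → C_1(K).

n_0=8 n_1=27 n_2=37 n_3=12  [Q]
∂1: piv[gj,gp,gr,gs,gt,gw,gx] rk=7  ker:jp,jr,js,jt,jw,jx,pr,ps,pt,pw,px,rs,rw,rx,st,sw,sx,tw,tx,wx
∂2: piv[gjp,gjt,gjx,gpr,gps,gpt,gpx,grs,grx,gst,gsw,gsx,gtx,jps,jpw,jrs,jrw,jsw,jtw,jwx] rk=20  ker:jpt,jpx,jst,jsx,jtx,prs,prx,pst,psx,ptw,ptx,pwx,rsw,rsx,rwx,stw,swx
∂3: piv[gjpt,gprs,gprx,gpsx,grsx,jpst,jpsx,jptw,jptx,jrsw,rswx] rk=11  ker:prsx
rk∂_2=20

rank∂_2=20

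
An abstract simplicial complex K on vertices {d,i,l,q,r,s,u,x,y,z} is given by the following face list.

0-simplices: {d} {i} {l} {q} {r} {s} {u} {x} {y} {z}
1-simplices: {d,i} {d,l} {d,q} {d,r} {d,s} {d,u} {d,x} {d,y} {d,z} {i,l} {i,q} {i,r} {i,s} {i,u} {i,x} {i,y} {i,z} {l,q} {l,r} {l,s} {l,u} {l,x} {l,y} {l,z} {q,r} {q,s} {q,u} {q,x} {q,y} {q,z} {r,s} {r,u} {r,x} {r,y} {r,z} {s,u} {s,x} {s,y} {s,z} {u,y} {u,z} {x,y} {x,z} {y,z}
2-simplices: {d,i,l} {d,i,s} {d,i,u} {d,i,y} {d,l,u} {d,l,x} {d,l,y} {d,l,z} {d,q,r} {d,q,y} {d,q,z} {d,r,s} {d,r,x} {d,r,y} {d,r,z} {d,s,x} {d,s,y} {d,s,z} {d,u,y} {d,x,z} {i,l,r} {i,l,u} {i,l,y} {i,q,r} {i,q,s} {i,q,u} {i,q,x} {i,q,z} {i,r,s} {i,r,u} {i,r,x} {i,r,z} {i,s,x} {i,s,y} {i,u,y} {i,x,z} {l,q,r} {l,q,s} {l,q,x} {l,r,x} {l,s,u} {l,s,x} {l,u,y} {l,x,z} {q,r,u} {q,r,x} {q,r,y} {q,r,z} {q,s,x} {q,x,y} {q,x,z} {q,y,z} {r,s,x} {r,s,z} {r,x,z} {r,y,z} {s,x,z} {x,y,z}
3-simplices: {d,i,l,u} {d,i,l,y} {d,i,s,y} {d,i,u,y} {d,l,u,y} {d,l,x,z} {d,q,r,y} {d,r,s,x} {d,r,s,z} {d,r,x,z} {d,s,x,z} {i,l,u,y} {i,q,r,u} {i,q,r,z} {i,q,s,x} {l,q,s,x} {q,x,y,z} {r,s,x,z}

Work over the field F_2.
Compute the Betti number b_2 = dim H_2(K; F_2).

n_0=10 n_1=44 n_2=58 n_3=18  [Z2]
∂1: piv[di,dl,dq,dr,ds,du,dx,dy,dz] rk=9  ker:il,iq,ir,is,iu,ix,iy,iz,lq,lr,ls,lu,lx,ly,lz,qr,qs,qu,qx,qy,qz,rs,ru,rx,ry,rz,su,sx,sy,sz,uy,uz,xy,xz,yz
∂2: piv[dil,dis,diu,diy,dlu,dlx,dly,dlz,dqr,dqy,dqz,drs,drx,dry,drz,dsx,dsy,dsz,duy,dxz,ilr,iqr,iqs,iqu,iqx,iqz,irs,iru,irx,lqr,lqs,lsu,qxy,qyz] rk=34  ker:ilu,ily,irz,isx,isy,iuy,ixz,lqx,lrx,lsx,luy,lxz,qru,qrx,qry,qrz,qsx,qxz,rsx,rsz,rxz,ryz,sxz,xyz
∂3: piv[dilu,dily,disy,diuy,dluy,dlxz,dqry,drsx,drsz,drxz,dsxz,iqru,iqrz,iqsx,lqsx,qxyz] rk=16  ker:iluy,rsxz
b_2=(58−34)−16=8

b_2=8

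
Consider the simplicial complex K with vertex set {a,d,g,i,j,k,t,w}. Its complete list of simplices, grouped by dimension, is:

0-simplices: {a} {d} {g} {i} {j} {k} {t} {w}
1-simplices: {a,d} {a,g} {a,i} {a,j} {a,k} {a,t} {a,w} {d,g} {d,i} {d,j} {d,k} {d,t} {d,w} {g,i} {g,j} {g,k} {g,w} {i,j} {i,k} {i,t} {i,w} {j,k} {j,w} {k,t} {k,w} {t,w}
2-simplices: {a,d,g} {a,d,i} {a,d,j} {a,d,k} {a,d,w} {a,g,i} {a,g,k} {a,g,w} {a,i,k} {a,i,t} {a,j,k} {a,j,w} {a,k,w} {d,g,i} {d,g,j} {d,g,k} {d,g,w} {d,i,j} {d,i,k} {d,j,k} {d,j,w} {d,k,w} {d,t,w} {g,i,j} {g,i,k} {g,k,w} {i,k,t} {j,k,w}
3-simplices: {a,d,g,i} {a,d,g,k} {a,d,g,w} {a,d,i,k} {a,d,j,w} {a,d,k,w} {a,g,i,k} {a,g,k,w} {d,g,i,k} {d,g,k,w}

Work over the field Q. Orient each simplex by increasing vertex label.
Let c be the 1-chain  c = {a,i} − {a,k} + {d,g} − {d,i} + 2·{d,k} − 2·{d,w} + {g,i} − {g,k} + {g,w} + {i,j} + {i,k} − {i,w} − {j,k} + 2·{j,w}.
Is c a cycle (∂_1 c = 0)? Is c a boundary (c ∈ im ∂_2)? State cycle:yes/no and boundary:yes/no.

n_0=8 n_1=26 n_2=28 n_3=10  [Q]
∂1: piv[ad,ag,ai,aj,ak,at,aw] rk=7  ker:dg,di,dj,dk,dt,dw,gi,gj,gk,gw,ij,ik,it,iw,jk,jw,kt,kw,tw
∂2: piv[adg,adi,adj,adk,adw,agi,agk,agw,aik,ait,ajk,ajw,akw,dgj,dij,dtw,ikt] rk=17  ker:dgi,dgk,dgw,dik,djk,djw,dkw,gij,gik,gkw,jkw
∂3: piv[adgi,adgk,adgw,adik,adjw,adkw,agik,agkw] rk=8  ker:dgik,dgkw
∂1c = 0
c vs im∂2: residual ≠ 0 ⇒ not boundary

cycle:yes boundary:no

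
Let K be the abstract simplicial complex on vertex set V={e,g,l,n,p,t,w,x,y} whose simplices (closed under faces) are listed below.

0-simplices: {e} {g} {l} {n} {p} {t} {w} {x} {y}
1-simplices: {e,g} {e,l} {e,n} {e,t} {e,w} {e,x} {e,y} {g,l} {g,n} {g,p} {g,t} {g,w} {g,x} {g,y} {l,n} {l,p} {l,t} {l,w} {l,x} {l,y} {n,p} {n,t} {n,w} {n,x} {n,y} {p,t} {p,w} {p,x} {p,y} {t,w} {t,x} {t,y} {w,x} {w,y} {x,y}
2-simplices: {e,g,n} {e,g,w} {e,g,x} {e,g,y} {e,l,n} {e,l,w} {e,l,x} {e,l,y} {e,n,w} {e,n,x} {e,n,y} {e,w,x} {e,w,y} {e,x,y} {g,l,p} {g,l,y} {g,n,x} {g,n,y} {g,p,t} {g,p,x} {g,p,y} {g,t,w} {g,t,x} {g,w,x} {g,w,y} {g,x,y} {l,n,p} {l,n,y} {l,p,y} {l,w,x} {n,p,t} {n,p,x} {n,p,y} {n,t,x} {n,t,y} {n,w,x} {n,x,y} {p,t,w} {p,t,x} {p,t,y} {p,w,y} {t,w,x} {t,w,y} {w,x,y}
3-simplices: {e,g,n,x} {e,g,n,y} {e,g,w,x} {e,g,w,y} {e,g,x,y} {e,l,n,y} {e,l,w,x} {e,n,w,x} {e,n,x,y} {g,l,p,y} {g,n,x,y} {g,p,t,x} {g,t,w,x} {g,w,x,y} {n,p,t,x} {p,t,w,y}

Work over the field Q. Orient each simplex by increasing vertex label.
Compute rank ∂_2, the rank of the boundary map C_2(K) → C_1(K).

n_0=9 n_1=35 n_2=44 n_3=16  [Q]
∂1: piv[eg,el,en,et,ew,ex,ey,gp] rk=8  ker:gl,gn,gt,gw,gx,gy,ln,lp,lt,lw,lx,ly,np,nt,nw,nx,ny,pt,pw,px,py,tw,tx,ty,wx,wy,xy
∂2: piv[egn,egw,egx,egy,eln,elw,elx,ely,enw,enx,eny,ewx,ewy,exy,glp,gly,gpt,gpx,gpy,gtw,gtx,lnp,npt,nty,ptw] rk=25  ker:gnx,gny,gwx,gwy,gxy,lny,lpy,lwx,npx,npy,ntx,nwx,nxy,ptx,pty,pwy,twx,twy,wxy
∂3: piv[egnx,egny,egwx,egwy,egxy,elny,elwx,enwx,enxy,glpy,gptx,gtwx,gwxy,nptx,ptwy] rk=15  ker:gnxy
rk∂_2=25

rank∂_2=25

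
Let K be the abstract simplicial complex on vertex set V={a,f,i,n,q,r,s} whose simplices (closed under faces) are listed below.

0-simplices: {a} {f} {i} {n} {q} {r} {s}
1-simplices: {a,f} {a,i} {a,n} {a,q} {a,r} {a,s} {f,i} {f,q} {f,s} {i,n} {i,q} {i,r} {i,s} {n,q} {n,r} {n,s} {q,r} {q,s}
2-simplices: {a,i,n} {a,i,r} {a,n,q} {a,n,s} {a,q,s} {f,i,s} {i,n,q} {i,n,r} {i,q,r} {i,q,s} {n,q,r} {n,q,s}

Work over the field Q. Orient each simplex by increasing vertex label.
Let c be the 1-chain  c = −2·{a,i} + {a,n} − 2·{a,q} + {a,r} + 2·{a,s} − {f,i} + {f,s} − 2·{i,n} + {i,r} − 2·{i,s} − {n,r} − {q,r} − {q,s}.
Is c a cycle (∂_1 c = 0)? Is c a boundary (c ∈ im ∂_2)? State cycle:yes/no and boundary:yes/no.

cycle:yes boundary:yes

n_0=7 n_1=18 n_2=12  [Q]
∂1: piv[af,ai,an,aq,ar,as] rk=6  ker:fi,fq,fs,in,iq,ir,is,nq,nr,ns,qr,qs
∂2: piv[ain,air,anq,ans,aqs,fis,inq,inr,iqr,iqs] rk=10  ker:nqr,nqs
∂1c = 0
c vs im∂2: reduces to 0 ⇒ boundary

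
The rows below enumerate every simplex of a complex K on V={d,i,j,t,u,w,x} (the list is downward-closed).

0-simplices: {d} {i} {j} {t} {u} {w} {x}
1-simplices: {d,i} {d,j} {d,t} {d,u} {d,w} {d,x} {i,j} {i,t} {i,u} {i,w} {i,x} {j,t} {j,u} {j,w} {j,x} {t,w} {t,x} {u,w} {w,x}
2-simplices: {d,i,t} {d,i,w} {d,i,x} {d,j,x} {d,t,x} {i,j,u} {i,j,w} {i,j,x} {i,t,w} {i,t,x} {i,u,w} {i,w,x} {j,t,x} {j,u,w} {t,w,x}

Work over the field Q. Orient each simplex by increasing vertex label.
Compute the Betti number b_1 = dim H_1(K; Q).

b_1=1

n_0=7 n_1=19 n_2=15  [Q]
∂1: piv[di,dj,dt,du,dw,dx] rk=6  ker:ij,it,iu,iw,ix,jt,ju,jw,jx,tw,tx,uw,wx
∂2: piv[dit,diw,dix,djx,dtx,iju,ijw,ijx,itw,iuw,iwx,jtx] rk=12  ker:itx,juw,twx
b_1=(19−6)−12=1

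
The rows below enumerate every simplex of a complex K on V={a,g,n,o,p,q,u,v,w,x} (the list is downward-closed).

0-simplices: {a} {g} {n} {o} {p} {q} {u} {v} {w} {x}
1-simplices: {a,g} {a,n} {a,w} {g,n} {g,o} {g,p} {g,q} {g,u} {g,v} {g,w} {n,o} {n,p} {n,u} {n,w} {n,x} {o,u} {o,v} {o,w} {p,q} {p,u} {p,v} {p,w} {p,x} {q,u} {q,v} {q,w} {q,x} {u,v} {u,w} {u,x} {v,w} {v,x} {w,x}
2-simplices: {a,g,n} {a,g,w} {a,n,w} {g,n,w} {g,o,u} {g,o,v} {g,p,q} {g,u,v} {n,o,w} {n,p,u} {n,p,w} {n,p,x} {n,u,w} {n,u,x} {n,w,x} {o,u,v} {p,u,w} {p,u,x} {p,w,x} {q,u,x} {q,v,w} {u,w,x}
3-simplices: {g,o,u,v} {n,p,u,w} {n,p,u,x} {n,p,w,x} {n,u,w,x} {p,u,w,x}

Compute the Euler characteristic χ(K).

χ(K)=-7

n_0=10 n_1=33 n_2=22 n_3=6
χ=+10−33+22−6=-7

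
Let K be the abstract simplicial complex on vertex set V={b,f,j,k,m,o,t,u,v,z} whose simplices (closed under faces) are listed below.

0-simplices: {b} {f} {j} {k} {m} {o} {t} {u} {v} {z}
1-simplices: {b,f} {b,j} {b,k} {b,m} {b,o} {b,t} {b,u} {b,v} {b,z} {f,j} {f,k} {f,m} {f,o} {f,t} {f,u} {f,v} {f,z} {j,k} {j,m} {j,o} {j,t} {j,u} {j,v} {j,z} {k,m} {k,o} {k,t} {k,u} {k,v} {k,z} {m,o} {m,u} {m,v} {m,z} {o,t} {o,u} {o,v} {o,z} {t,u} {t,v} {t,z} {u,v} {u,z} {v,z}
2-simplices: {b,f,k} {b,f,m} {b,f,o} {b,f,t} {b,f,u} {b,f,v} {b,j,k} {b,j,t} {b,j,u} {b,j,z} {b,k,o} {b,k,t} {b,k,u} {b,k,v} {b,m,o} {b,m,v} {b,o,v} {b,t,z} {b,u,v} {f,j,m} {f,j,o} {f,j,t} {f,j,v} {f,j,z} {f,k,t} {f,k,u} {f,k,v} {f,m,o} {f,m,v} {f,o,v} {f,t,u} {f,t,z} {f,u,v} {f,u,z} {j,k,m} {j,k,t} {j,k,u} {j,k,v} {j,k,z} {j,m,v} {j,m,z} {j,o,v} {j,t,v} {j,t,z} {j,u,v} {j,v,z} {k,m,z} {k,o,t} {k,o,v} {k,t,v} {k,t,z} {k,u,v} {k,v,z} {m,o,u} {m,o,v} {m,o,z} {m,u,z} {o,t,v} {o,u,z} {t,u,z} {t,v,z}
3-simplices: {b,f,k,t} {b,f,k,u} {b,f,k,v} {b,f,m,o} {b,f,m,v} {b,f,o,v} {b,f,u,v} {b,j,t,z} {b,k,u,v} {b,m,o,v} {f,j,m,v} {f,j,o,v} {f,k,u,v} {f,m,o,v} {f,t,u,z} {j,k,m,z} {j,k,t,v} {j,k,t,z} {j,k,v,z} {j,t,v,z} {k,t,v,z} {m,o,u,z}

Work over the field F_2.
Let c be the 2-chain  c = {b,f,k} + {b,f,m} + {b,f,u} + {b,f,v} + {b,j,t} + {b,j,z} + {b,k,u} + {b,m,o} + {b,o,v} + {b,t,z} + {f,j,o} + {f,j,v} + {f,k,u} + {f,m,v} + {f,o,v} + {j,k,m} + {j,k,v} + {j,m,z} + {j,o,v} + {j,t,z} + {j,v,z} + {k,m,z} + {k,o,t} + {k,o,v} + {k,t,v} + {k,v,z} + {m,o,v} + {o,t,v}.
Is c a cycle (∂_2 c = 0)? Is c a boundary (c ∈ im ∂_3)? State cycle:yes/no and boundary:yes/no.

cycle:yes boundary:no

n_0=10 n_1=44 n_2=61 n_3=22  [Z2]
∂1: piv[bf,bj,bk,bm,bo,bt,bu,bv,bz] rk=9  ker:fj,fk,fm,fo,ft,fu,fv,fz,jk,jm,jo,jt,ju,jv,jz,km,ko,kt,ku,kv,kz,mo,mu,mv,mz,ot,ou,ov,oz,tu,tv,tz,uv,uz,vz
∂2: piv[bfk,bfm,bfo,bft,bfu,bfv,bjk,bjt,bju,bjz,bko,bkt,bku,bkv,bmo,bmv,bov,btz,buv,fjm,fjo,fjt,fjv,fjz,ftu,fuz,jkm,jkz,jmz,jtv,jvz,kot,mou,moz,muz] rk=35  ker:fkt,fku,fkv,fmo,fmv,fov,ftz,fuv,jkt,jku,jkv,jmv,jov,jtz,juv,kmz,kov,ktv,ktz,kuv,kvz,mov,otv,ouz,tuz,tvz
∂3: piv[bfkt,bfku,bfkv,bfmo,bfmv,bfov,bfuv,bjtz,bkuv,bmov,fjmv,fjov,ftuz,jkmz,jktv,jktz,jkvz,jtvz,mouz] rk=19  ker:fkuv,fmov,ktvz
∂2c = 0
c vs im∂3: residual ≠ 0 ⇒ not boundary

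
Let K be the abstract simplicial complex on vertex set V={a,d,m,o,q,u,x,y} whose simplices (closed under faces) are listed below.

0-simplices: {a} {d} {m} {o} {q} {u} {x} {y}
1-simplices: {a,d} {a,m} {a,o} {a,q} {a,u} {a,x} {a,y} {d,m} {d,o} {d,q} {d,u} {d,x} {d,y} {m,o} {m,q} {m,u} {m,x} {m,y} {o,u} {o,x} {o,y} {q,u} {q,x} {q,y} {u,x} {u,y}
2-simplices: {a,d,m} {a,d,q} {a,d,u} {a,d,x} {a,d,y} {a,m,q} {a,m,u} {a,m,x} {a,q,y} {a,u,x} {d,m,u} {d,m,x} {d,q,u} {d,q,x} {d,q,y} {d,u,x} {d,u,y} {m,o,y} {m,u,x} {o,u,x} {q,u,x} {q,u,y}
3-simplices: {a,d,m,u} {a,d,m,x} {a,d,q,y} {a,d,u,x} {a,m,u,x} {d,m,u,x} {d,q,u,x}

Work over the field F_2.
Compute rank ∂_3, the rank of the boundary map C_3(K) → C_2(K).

rank∂_3=6

n_0=8 n_1=26 n_2=22 n_3=7  [Z2]
∂1: piv[ad,am,ao,aq,au,ax,ay] rk=7  ker:dm,do,dq,du,dx,dy,mo,mq,mu,mx,my,ou,ox,oy,qu,qx,qy,ux,uy
∂2: piv[adm,adq,adu,adx,ady,amq,amu,amx,aqy,aux,dqu,dqx,duy,moy,oux] rk=15  ker:dmu,dmx,dqy,dux,mux,qux,quy
∂3: piv[admu,admx,adqy,adux,amux,dqux] rk=6  ker:dmux
rk∂_3=6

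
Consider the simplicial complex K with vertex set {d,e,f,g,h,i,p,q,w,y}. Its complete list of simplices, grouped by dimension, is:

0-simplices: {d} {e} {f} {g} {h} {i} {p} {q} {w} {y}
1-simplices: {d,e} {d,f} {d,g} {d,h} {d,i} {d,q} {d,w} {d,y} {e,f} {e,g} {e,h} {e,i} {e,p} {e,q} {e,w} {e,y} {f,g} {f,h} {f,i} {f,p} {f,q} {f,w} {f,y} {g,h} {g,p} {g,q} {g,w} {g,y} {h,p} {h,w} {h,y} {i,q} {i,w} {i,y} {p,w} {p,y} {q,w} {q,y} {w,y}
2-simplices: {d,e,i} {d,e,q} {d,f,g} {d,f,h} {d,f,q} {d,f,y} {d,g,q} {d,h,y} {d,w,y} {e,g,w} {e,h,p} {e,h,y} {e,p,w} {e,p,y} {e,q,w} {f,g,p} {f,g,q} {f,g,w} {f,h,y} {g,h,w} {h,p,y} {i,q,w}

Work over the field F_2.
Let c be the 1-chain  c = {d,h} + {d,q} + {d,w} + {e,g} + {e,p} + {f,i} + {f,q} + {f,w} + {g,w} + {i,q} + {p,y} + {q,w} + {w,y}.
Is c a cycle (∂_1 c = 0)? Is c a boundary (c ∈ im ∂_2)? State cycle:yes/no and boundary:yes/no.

cycle:no boundary:no

n_0=10 n_1=39 n_2=22  [Z2]
∂1: piv[de,df,dg,dh,di,dq,dw,dy,ep] rk=9  ker:ef,eg,eh,ei,eq,ew,ey,fg,fh,fi,fp,fq,fw,fy,gh,gp,gq,gw,gy,hp,hw,hy,iq,iw,iy,pw,py,qw,qy,wy
∂2: piv[dei,deq,dfg,dfh,dfq,dfy,dgq,dhy,dwy,egw,ehp,ehy,epw,epy,eqw,fgp,fgw,ghw,iqw] rk=19  ker:fgq,fhy,hpy
∂1c = {d} + {f} + {h} + {w}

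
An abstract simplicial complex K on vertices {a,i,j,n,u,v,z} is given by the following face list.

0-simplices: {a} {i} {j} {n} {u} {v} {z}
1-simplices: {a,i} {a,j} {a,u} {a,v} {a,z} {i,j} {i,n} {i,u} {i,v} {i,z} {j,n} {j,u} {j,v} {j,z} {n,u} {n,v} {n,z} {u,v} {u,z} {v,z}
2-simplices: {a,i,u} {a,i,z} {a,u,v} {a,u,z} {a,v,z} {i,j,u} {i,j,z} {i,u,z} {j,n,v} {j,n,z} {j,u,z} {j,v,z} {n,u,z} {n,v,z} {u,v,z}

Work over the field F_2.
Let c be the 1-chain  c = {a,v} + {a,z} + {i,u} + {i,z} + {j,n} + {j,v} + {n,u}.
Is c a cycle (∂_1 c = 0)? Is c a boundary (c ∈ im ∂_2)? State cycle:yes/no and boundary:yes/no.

n_0=7 n_1=20 n_2=15  [Z2]
∂1: piv[ai,aj,au,av,az,in] rk=6  ker:ij,iu,iv,iz,jn,ju,jv,jz,nu,nv,nz,uv,uz,vz
∂2: piv[aiu,aiz,auv,auz,avz,iju,ijz,jnv,jnz,jvz,nuz] rk=11  ker:iuz,juz,nvz,uvz
∂1c = 0
c vs im∂2: reduces to 0 ⇒ boundary

cycle:yes boundary:yes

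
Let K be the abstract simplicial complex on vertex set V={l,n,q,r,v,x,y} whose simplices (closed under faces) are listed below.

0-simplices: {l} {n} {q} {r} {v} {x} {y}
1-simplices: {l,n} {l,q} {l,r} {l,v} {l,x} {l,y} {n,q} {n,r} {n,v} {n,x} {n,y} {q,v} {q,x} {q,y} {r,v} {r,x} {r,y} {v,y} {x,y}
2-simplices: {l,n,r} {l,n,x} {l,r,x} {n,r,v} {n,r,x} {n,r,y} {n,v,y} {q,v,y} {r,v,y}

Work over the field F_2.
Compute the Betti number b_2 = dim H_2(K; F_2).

b_2=2

n_0=7 n_1=19 n_2=9  [Z2]
∂1: piv[ln,lq,lr,lv,lx,ly] rk=6  ker:nq,nr,nv,nx,ny,qv,qx,qy,rv,rx,ry,vy,xy
∂2: piv[lnr,lnx,lrx,nrv,nry,nvy,qvy] rk=7  ker:nrx,rvy
b_2=(9−7)−0=2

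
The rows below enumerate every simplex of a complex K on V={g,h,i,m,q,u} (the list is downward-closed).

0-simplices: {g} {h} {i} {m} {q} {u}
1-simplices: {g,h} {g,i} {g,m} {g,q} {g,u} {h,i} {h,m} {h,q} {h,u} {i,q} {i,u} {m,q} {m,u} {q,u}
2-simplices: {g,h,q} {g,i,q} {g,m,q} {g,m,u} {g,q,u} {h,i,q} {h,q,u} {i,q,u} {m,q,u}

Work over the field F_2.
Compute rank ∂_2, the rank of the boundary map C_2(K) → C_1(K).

rank∂_2=8

n_0=6 n_1=14 n_2=9  [Z2]
∂1: piv[gh,gi,gm,gq,gu] rk=5  ker:hi,hm,hq,hu,iq,iu,mq,mu,qu
∂2: piv[ghq,giq,gmq,gmu,gqu,hiq,hqu,iqu] rk=8  ker:mqu
rk∂_2=8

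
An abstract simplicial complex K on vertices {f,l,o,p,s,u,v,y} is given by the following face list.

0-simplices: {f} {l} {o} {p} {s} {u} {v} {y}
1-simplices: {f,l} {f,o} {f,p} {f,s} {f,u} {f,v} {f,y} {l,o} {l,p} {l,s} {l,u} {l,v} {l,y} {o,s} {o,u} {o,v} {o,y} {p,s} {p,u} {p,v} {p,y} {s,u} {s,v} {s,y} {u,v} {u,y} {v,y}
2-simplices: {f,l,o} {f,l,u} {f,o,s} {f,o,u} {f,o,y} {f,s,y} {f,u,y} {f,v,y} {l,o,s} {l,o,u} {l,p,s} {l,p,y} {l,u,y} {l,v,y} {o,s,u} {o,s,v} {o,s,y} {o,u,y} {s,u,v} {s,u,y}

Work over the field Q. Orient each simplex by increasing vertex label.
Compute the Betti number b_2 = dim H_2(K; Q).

n_0=8 n_1=27 n_2=20  [Q]
∂1: piv[fl,fo,fp,fs,fu,fv,fy] rk=7  ker:lo,lp,ls,lu,lv,ly,os,ou,ov,oy,ps,pu,pv,py,su,sv,sy,uv,uy,vy
∂2: piv[flo,flu,fos,fou,foy,fsy,fuy,fvy,los,lps,lpy,luy,lvy,osu,osv,suv] rk=16  ker:lou,osy,ouy,suy
b_2=(20−16)−0=4

b_2=4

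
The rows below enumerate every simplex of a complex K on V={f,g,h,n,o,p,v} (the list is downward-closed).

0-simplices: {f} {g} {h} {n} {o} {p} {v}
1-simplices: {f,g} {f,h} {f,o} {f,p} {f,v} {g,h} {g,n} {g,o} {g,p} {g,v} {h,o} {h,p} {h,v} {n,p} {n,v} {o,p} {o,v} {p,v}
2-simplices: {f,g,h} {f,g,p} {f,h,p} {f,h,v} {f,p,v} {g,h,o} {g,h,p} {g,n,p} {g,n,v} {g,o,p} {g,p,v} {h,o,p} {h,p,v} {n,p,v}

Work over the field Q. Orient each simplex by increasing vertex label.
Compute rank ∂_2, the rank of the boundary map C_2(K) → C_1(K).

n_0=7 n_1=18 n_2=14  [Q]
∂1: piv[fg,fh,fo,fp,fv,gn] rk=6  ker:gh,go,gp,gv,ho,hp,hv,np,nv,op,ov,pv
∂2: piv[fgh,fgp,fhp,fhv,fpv,gho,gnp,gnv,gop,gpv] rk=10  ker:ghp,hop,hpv,npv
rk∂_2=10

rank∂_2=10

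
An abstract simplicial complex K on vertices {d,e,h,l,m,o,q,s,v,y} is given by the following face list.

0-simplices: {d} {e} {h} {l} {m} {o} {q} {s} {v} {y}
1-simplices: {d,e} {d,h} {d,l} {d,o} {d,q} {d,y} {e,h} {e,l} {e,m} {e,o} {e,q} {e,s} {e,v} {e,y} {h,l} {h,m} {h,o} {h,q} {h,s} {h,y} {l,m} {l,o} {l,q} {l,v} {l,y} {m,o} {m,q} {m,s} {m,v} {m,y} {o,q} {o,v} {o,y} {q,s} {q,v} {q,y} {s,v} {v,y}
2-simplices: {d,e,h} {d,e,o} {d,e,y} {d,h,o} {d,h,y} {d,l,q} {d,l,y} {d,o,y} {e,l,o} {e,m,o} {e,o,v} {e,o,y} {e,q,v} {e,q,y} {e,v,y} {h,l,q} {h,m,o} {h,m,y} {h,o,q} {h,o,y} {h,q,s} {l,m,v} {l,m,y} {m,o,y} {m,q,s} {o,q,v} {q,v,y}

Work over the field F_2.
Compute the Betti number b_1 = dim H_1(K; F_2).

n_0=10 n_1=38 n_2=27  [Z2]
∂1: piv[de,dh,dl,do,dq,dy,em,es,ev] rk=9  ker:eh,el,eo,eq,ey,hl,hm,ho,hq,hs,hy,lm,lo,lq,lv,ly,mo,mq,ms,mv,my,oq,ov,oy,qs,qv,qy,sv,vy
∂2: piv[deh,deo,dey,dho,dhy,dlq,dly,doy,elo,emo,eov,eqv,eqy,evy,hlq,hmo,hmy,hoq,hqs,lmv,lmy,mqs,oqv] rk=23  ker:eoy,hoy,moy,qvy
b_1=(38−9)−23=6

b_1=6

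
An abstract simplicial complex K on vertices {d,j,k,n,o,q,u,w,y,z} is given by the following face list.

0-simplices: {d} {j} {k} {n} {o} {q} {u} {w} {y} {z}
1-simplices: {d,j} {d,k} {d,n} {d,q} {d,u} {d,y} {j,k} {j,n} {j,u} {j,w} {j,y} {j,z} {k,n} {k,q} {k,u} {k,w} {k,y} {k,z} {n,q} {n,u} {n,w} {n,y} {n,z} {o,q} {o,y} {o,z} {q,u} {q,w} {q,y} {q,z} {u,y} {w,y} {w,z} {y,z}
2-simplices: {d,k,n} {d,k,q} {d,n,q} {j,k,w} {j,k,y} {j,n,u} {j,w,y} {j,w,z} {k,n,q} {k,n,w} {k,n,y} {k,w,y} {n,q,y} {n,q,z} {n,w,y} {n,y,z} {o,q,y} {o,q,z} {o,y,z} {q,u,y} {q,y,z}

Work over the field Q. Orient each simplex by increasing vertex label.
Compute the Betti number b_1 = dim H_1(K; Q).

b_1=9

n_0=10 n_1=34 n_2=21  [Q]
∂1: piv[dj,dk,dn,dq,du,dy,jw,jz,oq] rk=9  ker:jk,jn,ju,jy,kn,kq,ku,kw,ky,kz,nq,nu,nw,ny,nz,oy,oz,qu,qw,qy,qz,uy,wy,wz,yz
∂2: piv[dkn,dkq,dnq,jkw,jky,jnu,jwy,jwz,knw,kny,nqy,nqz,nyz,oqy,oqz,quy] rk=16  ker:knq,kwy,nwy,oyz,qyz
b_1=(34−9)−16=9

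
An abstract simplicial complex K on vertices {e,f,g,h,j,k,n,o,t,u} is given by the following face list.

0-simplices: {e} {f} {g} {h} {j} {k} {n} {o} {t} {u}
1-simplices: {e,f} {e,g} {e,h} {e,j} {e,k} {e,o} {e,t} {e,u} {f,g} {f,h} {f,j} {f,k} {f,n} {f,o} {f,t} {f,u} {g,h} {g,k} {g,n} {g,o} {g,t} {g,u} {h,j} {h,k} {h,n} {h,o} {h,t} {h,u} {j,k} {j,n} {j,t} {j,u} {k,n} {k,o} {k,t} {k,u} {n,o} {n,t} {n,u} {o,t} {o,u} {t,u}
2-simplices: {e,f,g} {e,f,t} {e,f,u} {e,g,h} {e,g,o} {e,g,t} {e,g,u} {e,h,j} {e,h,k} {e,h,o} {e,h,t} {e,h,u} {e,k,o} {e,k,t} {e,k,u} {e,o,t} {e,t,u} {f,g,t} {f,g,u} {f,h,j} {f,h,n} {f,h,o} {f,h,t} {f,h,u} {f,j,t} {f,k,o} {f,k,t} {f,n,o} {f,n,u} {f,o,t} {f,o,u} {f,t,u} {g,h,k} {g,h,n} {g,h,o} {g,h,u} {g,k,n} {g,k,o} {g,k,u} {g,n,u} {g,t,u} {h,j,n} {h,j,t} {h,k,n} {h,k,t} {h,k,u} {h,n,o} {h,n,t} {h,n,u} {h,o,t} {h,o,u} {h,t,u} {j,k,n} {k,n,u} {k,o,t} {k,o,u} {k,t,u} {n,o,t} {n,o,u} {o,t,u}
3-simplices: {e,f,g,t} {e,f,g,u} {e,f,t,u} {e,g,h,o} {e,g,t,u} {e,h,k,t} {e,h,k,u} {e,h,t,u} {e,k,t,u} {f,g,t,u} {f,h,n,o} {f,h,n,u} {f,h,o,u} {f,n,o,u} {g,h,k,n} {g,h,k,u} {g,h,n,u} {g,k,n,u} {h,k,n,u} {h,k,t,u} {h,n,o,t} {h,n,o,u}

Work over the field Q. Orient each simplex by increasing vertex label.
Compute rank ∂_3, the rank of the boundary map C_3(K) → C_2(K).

rank∂_3=18

n_0=10 n_1=42 n_2=60 n_3=22  [Q]
∂1: piv[ef,eg,eh,ej,ek,eo,et,eu,fn] rk=9  ker:fg,fh,fj,fk,fo,ft,fu,gh,gk,gn,go,gt,gu,hj,hk,hn,ho,ht,hu,jk,jn,jt,ju,kn,ko,kt,ku,no,nt,nu,ot,ou,tu
∂2: piv[efg,eft,efu,egh,ego,egt,egu,ehj,ehk,eho,eht,ehu,eko,ekt,eku,eot,etu,fhj,fhn,fho,fht,fjt,fko,fno,fnu,fou,ghk,ghn,gkn,hjn,hnt,jkn] rk=32  ker:fgt,fgu,fhu,fkt,fot,ftu,gho,ghu,gko,gku,gnu,gtu,hjt,hkn,hkt,hku,hno,hnu,hot,hou,htu,knu,kot,kou,ktu,not,nou,otu
∂3: piv[efgt,efgu,eftu,egho,egtu,ehkt,ehku,ehtu,ektu,fhno,fhnu,fhou,fnou,ghkn,ghku,ghnu,gknu,hnot] rk=18  ker:fgtu,hknu,hktu,hnou
rk∂_3=18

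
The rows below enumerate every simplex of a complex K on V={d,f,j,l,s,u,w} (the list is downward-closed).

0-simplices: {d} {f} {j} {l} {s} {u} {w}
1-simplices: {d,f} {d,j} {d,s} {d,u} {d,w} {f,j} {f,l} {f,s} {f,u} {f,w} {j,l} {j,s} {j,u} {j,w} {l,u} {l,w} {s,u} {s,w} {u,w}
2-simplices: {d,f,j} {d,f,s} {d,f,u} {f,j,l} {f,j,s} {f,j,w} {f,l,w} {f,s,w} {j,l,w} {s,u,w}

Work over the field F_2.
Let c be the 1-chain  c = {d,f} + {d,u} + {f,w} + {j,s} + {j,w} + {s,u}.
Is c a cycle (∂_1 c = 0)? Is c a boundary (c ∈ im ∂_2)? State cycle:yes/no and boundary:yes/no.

n_0=7 n_1=19 n_2=10  [Z2]
∂1: piv[df,dj,ds,du,dw,fl] rk=6  ker:fj,fs,fu,fw,jl,js,ju,jw,lu,lw,su,sw,uw
∂2: piv[dfj,dfs,dfu,fjl,fjs,fjw,flw,fsw,suw] rk=9  ker:jlw
∂1c = 0
c vs im∂2: residual ≠ 0 ⇒ not boundary

cycle:yes boundary:no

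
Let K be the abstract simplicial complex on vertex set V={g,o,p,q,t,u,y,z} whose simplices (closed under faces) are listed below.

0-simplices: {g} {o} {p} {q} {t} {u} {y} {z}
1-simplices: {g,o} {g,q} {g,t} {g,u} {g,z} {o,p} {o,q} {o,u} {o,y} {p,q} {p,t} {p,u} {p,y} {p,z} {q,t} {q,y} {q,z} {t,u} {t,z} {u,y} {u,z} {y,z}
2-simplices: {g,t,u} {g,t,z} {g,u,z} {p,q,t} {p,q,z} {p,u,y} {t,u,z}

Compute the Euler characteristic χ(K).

χ(K)=-7

n_0=8 n_1=22 n_2=7
χ=+8−22+7=-7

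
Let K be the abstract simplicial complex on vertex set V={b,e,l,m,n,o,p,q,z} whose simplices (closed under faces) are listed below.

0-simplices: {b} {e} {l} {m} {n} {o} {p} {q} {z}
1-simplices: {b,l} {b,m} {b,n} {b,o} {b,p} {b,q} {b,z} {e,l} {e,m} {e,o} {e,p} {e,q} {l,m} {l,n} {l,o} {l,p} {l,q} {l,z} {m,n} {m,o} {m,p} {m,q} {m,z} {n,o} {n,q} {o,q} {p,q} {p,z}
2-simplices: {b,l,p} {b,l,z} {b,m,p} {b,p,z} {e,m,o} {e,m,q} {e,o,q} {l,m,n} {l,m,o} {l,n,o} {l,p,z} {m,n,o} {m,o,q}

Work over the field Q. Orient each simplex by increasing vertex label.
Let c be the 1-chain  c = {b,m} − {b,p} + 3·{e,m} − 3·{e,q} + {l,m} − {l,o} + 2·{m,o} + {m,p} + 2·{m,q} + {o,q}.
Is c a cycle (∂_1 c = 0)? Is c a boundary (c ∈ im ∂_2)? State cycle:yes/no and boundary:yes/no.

cycle:yes boundary:yes

n_0=9 n_1=28 n_2=13  [Q]
∂1: piv[bl,bm,bn,bo,bp,bq,bz,el] rk=8  ker:em,eo,ep,eq,lm,ln,lo,lp,lq,lz,mn,mo,mp,mq,mz,no,nq,oq,pq,pz
∂2: piv[blp,blz,bmp,bpz,emo,emq,eoq,lmn,lmo,lno] rk=10  ker:lpz,mno,moq
∂1c = 0
c vs im∂2: reduces to 0 ⇒ boundary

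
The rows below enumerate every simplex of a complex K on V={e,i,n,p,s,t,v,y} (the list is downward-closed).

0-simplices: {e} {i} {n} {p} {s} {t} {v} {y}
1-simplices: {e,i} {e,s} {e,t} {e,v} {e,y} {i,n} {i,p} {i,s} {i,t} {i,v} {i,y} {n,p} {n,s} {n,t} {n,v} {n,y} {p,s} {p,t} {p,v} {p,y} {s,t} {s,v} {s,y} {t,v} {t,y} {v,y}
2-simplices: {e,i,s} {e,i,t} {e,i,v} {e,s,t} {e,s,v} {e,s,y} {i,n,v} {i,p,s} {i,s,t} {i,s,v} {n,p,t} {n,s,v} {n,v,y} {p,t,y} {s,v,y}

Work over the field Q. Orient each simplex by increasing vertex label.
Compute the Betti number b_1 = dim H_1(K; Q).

b_1=6

n_0=8 n_1=26 n_2=15  [Q]
∂1: piv[ei,es,et,ev,ey,in,ip] rk=7  ker:is,it,iv,iy,np,ns,nt,nv,ny,ps,pt,pv,py,st,sv,sy,tv,ty,vy
∂2: piv[eis,eit,eiv,est,esv,esy,inv,ips,npt,nsv,nvy,pty,svy] rk=13  ker:ist,isv
b_1=(26−7)−13=6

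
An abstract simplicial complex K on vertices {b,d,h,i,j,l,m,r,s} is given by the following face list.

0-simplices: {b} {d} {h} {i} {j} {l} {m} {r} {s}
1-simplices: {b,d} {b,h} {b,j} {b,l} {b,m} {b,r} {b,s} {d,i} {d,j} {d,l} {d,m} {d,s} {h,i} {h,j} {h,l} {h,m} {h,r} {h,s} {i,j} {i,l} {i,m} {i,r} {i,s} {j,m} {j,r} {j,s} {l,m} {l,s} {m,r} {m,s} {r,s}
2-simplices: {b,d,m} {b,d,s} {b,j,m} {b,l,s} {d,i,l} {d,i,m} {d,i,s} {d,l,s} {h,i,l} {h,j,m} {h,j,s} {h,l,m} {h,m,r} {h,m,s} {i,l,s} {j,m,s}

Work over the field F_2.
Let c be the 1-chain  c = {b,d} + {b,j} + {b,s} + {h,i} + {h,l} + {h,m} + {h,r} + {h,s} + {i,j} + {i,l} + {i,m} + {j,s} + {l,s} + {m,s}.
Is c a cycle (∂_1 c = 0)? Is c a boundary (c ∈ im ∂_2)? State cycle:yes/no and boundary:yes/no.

n_0=9 n_1=31 n_2=16  [Z2]
∂1: piv[bd,bh,bj,bl,bm,br,bs,di] rk=8  ker:dj,dl,dm,ds,hi,hj,hl,hm,hr,hs,ij,il,im,ir,is,jm,jr,js,lm,ls,mr,ms,rs
∂2: piv[bdm,bds,bjm,bls,dil,dim,dis,dls,hil,hjm,hjs,hlm,hmr,hms] rk=14  ker:ils,jms
∂1c = {b} + {d} + {h} + {j} + {l} + {m} + {r} + {s}

cycle:no boundary:no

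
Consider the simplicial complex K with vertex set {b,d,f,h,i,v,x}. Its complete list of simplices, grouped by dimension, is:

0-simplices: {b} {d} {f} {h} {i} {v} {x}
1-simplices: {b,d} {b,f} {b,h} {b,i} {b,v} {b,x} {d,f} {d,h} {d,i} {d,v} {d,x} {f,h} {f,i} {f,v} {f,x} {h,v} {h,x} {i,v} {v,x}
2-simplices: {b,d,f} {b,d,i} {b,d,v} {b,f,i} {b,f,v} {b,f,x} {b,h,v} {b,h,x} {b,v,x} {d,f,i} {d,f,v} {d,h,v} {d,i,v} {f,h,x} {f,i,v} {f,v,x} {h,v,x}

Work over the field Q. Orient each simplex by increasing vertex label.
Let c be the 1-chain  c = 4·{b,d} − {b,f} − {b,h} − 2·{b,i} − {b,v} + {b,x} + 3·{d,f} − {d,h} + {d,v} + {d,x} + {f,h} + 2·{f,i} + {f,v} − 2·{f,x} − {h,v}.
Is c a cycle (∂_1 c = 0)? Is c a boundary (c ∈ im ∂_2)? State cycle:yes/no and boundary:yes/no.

cycle:yes boundary:no

n_0=7 n_1=19 n_2=17  [Q]
∂1: piv[bd,bf,bh,bi,bv,bx] rk=6  ker:df,dh,di,dv,dx,fh,fi,fv,fx,hv,hx,iv,vx
∂2: piv[bdf,bdi,bdv,bfi,bfv,bfx,bhv,bhx,bvx,dhv,div,fhx] rk=12  ker:dfi,dfv,fiv,fvx,hvx
∂1c = 0
c vs im∂2: residual ≠ 0 ⇒ not boundary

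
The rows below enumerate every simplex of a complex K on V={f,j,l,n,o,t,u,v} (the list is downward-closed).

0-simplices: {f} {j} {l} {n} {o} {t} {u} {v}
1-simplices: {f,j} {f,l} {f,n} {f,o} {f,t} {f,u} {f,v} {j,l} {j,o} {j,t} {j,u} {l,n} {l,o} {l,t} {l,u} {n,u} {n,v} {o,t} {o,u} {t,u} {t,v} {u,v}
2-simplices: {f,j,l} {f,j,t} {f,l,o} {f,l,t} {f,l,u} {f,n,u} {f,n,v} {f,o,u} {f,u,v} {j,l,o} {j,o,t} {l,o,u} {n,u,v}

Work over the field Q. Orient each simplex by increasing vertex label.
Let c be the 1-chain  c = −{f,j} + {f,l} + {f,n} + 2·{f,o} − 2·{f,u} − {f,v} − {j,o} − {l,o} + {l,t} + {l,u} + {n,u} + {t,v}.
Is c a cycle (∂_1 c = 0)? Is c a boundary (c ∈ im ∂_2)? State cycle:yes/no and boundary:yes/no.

cycle:yes boundary:no

n_0=8 n_1=22 n_2=13  [Q]
∂1: piv[fj,fl,fn,fo,ft,fu,fv] rk=7  ker:jl,jo,jt,ju,ln,lo,lt,lu,nu,nv,ot,ou,tu,tv,uv
∂2: piv[fjl,fjt,flo,flt,flu,fnu,fnv,fou,fuv,jlo,jot] rk=11  ker:lou,nuv
∂1c = 0
c vs im∂2: residual ≠ 0 ⇒ not boundary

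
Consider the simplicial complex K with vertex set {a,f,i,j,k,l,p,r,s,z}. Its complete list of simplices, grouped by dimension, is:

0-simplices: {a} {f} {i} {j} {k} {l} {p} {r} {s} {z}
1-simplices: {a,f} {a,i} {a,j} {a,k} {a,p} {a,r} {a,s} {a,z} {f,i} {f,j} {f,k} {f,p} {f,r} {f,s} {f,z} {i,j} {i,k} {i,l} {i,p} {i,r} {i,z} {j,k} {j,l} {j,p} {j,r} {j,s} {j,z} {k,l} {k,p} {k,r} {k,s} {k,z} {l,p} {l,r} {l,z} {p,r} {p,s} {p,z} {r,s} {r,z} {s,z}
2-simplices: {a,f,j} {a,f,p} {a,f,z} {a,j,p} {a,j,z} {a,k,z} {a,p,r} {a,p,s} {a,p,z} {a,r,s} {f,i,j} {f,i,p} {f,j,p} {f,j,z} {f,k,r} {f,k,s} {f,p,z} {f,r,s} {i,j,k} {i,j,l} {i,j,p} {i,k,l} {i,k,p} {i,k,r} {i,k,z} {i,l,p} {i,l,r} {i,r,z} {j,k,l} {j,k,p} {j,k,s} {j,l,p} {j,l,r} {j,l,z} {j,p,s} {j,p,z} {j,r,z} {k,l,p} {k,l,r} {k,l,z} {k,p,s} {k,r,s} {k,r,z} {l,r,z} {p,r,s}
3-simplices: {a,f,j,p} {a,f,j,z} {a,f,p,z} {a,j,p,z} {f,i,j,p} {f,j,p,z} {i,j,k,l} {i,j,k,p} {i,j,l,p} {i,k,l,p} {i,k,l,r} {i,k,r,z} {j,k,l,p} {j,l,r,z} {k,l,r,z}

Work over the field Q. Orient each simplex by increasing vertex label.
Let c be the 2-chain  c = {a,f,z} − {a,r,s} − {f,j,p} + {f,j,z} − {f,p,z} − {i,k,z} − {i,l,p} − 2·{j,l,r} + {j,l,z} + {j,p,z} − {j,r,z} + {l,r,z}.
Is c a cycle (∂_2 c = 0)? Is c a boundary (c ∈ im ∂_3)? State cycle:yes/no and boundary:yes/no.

n_0=10 n_1=41 n_2=45 n_3=15  [Q]
∂1: piv[af,ai,aj,ak,ap,ar,as,az,il] rk=9  ker:fi,fj,fk,fp,fr,fs,fz,ij,ik,ip,ir,iz,jk,jl,jp,jr,js,jz,kl,kp,kr,ks,kz,lp,lr,lz,pr,ps,pz,rs,rz,sz
∂2: piv[afj,afp,afz,ajp,ajz,akz,apr,aps,apz,ars,fij,fip,fkr,fks,frs,ijk,ijl,ikl,ikp,ikr,ikz,ilp,ilr,irz,jks,jlr,jlz,jps,jrz] rk=29  ker:fjp,fjz,fpz,ijp,jkl,jkp,jlp,jpz,klp,klr,klz,kps,krs,krz,lrz,prs
∂3: piv[afjp,afjz,afpz,ajpz,fijp,ijkl,ijkp,ijlp,iklp,iklr,ikrz,jlrz,klrz] rk=13  ker:fjpz,jklp
∂2c = {a,f} − {a,r} + {a,s} − {a,z} + {f,z} − {i,k} − {i,l} + {i,p} + {i,z} − {j,l} + {j,r} − {k,z} − {l,p} − {l,r} − {r,s}

cycle:no boundary:no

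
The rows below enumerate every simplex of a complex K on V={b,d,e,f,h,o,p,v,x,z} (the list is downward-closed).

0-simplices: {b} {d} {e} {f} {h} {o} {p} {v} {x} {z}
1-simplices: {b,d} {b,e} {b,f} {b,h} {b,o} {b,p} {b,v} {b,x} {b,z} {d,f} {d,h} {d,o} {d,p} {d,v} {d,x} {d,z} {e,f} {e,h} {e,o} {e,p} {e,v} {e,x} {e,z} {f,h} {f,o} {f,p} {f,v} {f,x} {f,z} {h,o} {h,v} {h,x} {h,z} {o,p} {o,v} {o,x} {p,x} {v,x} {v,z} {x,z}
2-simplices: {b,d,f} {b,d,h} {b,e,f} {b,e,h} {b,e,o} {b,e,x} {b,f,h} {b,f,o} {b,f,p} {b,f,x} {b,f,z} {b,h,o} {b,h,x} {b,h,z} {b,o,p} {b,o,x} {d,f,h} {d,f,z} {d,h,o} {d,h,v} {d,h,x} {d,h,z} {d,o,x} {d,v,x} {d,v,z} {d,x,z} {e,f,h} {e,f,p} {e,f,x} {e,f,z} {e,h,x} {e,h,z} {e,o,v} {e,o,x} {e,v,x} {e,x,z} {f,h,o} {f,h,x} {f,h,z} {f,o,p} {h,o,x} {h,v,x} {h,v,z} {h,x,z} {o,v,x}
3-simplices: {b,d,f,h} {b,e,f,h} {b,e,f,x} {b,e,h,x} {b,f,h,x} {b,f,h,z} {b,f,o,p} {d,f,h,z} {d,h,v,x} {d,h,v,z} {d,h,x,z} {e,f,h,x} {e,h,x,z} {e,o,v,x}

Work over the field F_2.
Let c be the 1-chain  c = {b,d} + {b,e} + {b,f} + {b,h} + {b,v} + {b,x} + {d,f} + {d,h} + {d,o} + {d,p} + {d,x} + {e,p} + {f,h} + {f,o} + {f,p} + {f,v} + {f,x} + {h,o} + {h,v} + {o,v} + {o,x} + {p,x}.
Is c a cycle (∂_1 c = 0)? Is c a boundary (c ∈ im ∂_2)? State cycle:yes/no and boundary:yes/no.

cycle:no boundary:no

n_0=10 n_1=40 n_2=45 n_3=14  [Z2]
∂1: piv[bd,be,bf,bh,bo,bp,bv,bx,bz] rk=9  ker:df,dh,do,dp,dv,dx,dz,ef,eh,eo,ep,ev,ex,ez,fh,fo,fp,fv,fx,fz,ho,hv,hx,hz,op,ov,ox,px,vx,vz,xz
∂2: piv[bdf,bdh,bef,beh,beo,bex,bfh,bfo,bfp,bfx,bfz,bho,bhx,bhz,bop,box,dfz,dho,dhv,dhx,dvx,dvz,dxz,efp,efz,eov,evx] rk=27  ker:dfh,dhz,dox,efh,efx,ehx,ehz,eox,exz,fho,fhx,fhz,fop,hox,hvx,hvz,hxz,ovx
∂3: piv[bdfh,befh,befx,behx,bfhx,bfhz,bfop,dfhz,dhvx,dhvz,dhxz,ehxz,eovx] rk=13  ker:efhx
∂1c = {f} + {h} + {o} + {x}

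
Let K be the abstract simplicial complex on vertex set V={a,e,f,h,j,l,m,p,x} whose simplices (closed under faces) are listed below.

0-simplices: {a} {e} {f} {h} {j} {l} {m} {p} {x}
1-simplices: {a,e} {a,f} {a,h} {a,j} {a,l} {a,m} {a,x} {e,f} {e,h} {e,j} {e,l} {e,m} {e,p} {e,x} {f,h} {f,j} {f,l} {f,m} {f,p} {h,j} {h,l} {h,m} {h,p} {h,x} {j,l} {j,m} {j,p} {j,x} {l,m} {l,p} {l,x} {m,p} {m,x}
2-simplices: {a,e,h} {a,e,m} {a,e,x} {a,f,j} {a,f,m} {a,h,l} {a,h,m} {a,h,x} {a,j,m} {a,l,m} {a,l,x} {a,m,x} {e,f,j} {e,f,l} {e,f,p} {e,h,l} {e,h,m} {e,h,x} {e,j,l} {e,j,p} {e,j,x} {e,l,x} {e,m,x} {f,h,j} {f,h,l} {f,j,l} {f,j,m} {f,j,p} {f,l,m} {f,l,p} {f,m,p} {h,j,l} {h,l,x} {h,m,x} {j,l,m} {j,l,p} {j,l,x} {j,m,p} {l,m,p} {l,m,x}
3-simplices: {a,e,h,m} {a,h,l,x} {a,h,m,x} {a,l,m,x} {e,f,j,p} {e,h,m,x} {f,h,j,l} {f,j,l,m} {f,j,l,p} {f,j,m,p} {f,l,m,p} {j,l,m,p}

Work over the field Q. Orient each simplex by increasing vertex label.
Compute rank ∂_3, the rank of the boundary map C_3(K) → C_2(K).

n_0=9 n_1=33 n_2=40 n_3=12  [Q]
∂1: piv[ae,af,ah,aj,al,am,ax,ep] rk=8  ker:ef,eh,ej,el,em,ex,fh,fj,fl,fm,fp,hj,hl,hm,hp,hx,jl,jm,jp,jx,lm,lp,lx,mp,mx
∂2: piv[aeh,aem,aex,afj,afm,ahl,ahm,ahx,ajm,alm,alx,amx,efj,efl,efp,ehl,ejl,ejp,ejx,fhj,fhl,flm,flp,fmp] rk=24  ker:ehm,ehx,elx,emx,fjl,fjm,fjp,hjl,hlx,hmx,jlm,jlp,jlx,jmp,lmp,lmx
∂3: piv[aehm,ahlx,ahmx,almx,efjp,ehmx,fhjl,fjlm,fjlp,fjmp,flmp] rk=11  ker:jlmp
rk∂_3=11

rank∂_3=11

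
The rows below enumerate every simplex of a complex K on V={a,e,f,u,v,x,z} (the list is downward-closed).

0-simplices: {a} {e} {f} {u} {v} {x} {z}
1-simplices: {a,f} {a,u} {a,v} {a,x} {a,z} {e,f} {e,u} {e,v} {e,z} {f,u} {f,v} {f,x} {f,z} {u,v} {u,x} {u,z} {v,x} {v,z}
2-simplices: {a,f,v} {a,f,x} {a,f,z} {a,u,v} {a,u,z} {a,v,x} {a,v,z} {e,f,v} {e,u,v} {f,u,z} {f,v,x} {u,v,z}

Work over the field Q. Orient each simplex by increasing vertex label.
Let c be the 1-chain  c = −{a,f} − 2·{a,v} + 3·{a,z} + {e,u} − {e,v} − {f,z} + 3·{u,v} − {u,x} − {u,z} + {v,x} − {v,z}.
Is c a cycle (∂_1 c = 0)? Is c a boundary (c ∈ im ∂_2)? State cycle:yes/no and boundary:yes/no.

cycle:yes boundary:no

n_0=7 n_1=18 n_2=12  [Q]
∂1: piv[af,au,av,ax,az,ef] rk=6  ker:eu,ev,ez,fu,fv,fx,fz,uv,ux,uz,vx,vz
∂2: piv[afv,afx,afz,auv,auz,avx,avz,efv,euv,fuz] rk=10  ker:fvx,uvz
∂1c = 0
c vs im∂2: residual ≠ 0 ⇒ not boundary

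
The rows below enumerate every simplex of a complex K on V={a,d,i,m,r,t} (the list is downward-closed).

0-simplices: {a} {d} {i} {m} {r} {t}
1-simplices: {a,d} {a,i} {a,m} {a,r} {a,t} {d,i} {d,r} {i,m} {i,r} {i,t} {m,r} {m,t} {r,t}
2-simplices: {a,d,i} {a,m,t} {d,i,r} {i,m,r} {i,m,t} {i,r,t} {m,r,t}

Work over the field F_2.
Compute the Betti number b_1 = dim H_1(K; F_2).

b_1=2

n_0=6 n_1=13 n_2=7  [Z2]
∂1: piv[ad,ai,am,ar,at] rk=5  ker:di,dr,im,ir,it,mr,mt,rt
∂2: piv[adi,amt,dir,imr,imt,irt] rk=6  ker:mrt
b_1=(13−5)−6=2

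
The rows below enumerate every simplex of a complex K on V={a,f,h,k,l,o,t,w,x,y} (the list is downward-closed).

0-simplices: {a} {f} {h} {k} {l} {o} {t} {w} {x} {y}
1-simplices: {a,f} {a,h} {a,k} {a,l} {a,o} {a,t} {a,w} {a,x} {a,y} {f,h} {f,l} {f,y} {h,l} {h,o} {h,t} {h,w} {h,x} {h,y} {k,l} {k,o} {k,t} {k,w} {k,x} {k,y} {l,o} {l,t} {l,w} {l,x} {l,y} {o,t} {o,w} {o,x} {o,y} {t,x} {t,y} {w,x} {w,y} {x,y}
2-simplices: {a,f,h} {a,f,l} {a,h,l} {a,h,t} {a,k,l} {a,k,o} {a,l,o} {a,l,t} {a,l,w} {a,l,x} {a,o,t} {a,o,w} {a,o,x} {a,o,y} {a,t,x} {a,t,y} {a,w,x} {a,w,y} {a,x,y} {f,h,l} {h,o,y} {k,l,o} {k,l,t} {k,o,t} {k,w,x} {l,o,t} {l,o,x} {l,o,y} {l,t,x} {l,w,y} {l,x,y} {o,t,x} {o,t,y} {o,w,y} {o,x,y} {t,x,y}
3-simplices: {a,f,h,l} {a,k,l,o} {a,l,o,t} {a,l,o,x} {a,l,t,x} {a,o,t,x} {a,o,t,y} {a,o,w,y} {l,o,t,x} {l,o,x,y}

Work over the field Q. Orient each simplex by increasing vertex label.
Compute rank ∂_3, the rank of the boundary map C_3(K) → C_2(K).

n_0=10 n_1=38 n_2=36 n_3=10  [Q]
∂1: piv[af,ah,ak,al,ao,at,aw,ax,ay] rk=9  ker:fh,fl,fy,hl,ho,ht,hw,hx,hy,kl,ko,kt,kw,kx,ky,lo,lt,lw,lx,ly,ot,ow,ox,oy,tx,ty,wx,wy,xy
∂2: piv[afh,afl,ahl,aht,akl,ako,alo,alt,alw,alx,aot,aow,aox,aoy,atx,aty,awx,awy,axy,hoy,klt,kwx,loy] rk=23  ker:fhl,klo,kot,lot,lox,ltx,lwy,lxy,otx,oty,owy,oxy,txy
∂3: piv[afhl,aklo,alot,alox,altx,aotx,aoty,aowy,loxy] rk=9  ker:lotx
rk∂_3=9

rank∂_3=9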